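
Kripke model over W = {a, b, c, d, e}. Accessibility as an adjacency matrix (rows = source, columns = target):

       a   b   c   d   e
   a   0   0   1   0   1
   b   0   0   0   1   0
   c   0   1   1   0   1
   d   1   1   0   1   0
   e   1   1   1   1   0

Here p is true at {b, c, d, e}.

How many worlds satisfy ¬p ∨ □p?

a: ¬p is T, □p is T. ✓
b: ¬p is F, □p is T. ✓
c: ¬p is F, □p is T. ✓
d: ¬p is F, □p is F. ✗
e: ¬p is F, □p is F. ✗
Satisfying worlds: {a, b, c}.

3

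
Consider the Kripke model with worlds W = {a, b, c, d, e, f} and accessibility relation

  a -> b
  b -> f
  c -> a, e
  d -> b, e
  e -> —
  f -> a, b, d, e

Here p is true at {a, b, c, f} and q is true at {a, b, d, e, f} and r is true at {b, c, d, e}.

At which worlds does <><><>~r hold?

a: successors {b}; <><>~r there: b:T. ✓
b: successors {f}; <><>~r there: f:T. ✓
c: successors {a, e}; <><>~r there: a:T, e:F. ✓
d: successors {b, e}; <><>~r there: b:T, e:F. ✓
e: no successors, so <><><>~r fails. ✗
f: successors {a, b, d, e}; <><>~r there: a:T, b:T, d:T, e:F. ✓

{a, b, c, d, f}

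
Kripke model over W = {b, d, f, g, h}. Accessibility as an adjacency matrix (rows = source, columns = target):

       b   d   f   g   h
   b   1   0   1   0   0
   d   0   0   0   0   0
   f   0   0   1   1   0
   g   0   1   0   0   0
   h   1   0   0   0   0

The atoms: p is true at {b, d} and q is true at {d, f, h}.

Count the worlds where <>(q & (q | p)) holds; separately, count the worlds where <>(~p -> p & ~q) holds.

3 and 3

For <>(q & (q | p)):
b: successors {b, f}; q & (q | p) there: b:F, f:T. ✓
d: no successors, so <>(q & (q | p)) fails. ✗
f: successors {f, g}; q & (q | p) there: f:T, g:F. ✓
g: successors {d}; q & (q | p) there: d:T. ✓
h: successors {b}; q & (q | p) there: b:F. ✗
— 3 worlds.
For <>(~p -> p & ~q):
b: successors {b, f}; ~p -> p & ~q there: b:T, f:F. ✓
d: no successors, so <>(~p -> p & ~q) fails. ✗
f: successors {f, g}; ~p -> p & ~q there: f:F, g:F. ✗
g: successors {d}; ~p -> p & ~q there: d:T. ✓
h: successors {b}; ~p -> p & ~q there: b:T. ✓
— 3 worlds.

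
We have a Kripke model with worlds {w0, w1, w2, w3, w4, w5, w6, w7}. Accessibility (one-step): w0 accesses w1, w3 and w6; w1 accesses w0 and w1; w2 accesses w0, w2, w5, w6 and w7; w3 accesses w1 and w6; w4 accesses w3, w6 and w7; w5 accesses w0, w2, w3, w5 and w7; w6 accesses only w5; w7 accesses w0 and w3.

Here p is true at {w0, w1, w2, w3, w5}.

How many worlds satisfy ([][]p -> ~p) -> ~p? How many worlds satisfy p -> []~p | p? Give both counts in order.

4 and 8

For ([][]p -> ~p) -> ~p:
w0: [][]p -> ~p is T, ~p is F. ✗
w1: [][]p -> ~p is T, ~p is F. ✗
w2: [][]p -> ~p is T, ~p is F. ✗
w3: [][]p -> ~p is F, ~p is F. ✓
w4: [][]p -> ~p is T, ~p is T. ✓
w5: [][]p -> ~p is T, ~p is F. ✗
w6: [][]p -> ~p is T, ~p is T. ✓
w7: [][]p -> ~p is T, ~p is T. ✓
— 4 worlds.
For p -> []~p | p:
w0: p is T, []~p | p is T. ✓
w1: p is T, []~p | p is T. ✓
w2: p is T, []~p | p is T. ✓
w3: p is T, []~p | p is T. ✓
w4: p is F, []~p | p is F. ✓
w5: p is T, []~p | p is T. ✓
w6: p is F, []~p | p is F. ✓
w7: p is F, []~p | p is F. ✓
— 8 worlds.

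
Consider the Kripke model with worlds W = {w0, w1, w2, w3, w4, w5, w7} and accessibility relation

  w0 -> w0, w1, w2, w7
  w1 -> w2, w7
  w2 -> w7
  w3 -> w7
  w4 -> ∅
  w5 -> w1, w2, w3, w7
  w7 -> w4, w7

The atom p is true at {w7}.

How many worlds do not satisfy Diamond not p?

3

w0: successors {w0, w1, w2, w7}; not p there: w0:T, w1:T, w2:T, w7:F. ✓
w1: successors {w2, w7}; not p there: w2:T, w7:F. ✓
w2: successors {w7}; not p there: w7:F. ✗
w3: successors {w7}; not p there: w7:F. ✗
w4: no successors, so Diamond not p fails. ✗
w5: successors {w1, w2, w3, w7}; not p there: w1:T, w2:T, w3:T, w7:F. ✓
w7: successors {w4, w7}; not p there: w4:T, w7:F. ✓
Satisfying worlds: {w0, w1, w5, w7}.
So Diamond not p fails at the other 3 worlds.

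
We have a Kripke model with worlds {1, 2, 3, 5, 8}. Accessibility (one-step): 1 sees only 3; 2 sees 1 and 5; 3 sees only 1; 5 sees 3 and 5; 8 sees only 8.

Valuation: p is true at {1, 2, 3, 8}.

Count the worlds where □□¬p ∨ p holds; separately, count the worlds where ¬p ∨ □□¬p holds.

For □□¬p ∨ p:
1: □□¬p is F, p is T. ✓
2: □□¬p is F, p is T. ✓
3: □□¬p is F, p is T. ✓
5: □□¬p is F, p is F. ✗
8: □□¬p is F, p is T. ✓
— 4 worlds.
For ¬p ∨ □□¬p:
1: ¬p is F, □□¬p is F. ✗
2: ¬p is F, □□¬p is F. ✗
3: ¬p is F, □□¬p is F. ✗
5: ¬p is T, □□¬p is F. ✓
8: ¬p is F, □□¬p is F. ✗
— 1 world.

4 and 1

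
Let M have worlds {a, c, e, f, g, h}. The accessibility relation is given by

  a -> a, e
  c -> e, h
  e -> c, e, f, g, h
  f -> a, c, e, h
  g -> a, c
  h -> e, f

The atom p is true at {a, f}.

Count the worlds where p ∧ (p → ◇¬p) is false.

4

a: p is T, p → ◇¬p is T. ✓
c: p is F, p → ◇¬p is T. ✗
e: p is F, p → ◇¬p is T. ✗
f: p is T, p → ◇¬p is T. ✓
g: p is F, p → ◇¬p is T. ✗
h: p is F, p → ◇¬p is T. ✗
Satisfying worlds: {a, f}.
So p ∧ (p → ◇¬p) fails at the other 4 worlds.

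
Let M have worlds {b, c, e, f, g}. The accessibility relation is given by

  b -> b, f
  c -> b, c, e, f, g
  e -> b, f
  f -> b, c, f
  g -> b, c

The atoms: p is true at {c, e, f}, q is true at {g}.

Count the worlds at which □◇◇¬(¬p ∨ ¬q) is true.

b: successors {b, f}; ◇◇¬(¬p ∨ ¬q) there: b:F, f:F. ✗
c: successors {b, c, e, f, g}; ◇◇¬(¬p ∨ ¬q) there: b:F, c:F, e:F, f:F, g:F. ✗
e: successors {b, f}; ◇◇¬(¬p ∨ ¬q) there: b:F, f:F. ✗
f: successors {b, c, f}; ◇◇¬(¬p ∨ ¬q) there: b:F, c:F, f:F. ✗
g: successors {b, c}; ◇◇¬(¬p ∨ ¬q) there: b:F, c:F. ✗
Satisfying worlds: ∅.

0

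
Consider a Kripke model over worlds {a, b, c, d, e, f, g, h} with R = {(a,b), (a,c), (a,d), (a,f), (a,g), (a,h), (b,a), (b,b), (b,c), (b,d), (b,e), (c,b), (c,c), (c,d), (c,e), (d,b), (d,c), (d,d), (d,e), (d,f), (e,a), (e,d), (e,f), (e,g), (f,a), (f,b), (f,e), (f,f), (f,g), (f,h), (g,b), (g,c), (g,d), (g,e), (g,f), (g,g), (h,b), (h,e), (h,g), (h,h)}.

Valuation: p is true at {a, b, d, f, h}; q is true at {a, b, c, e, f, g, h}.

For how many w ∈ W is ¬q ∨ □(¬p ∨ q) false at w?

5

a: ¬q is F, □(¬p ∨ q) is F. ✗
b: ¬q is F, □(¬p ∨ q) is F. ✗
c: ¬q is F, □(¬p ∨ q) is F. ✗
d: ¬q is T, □(¬p ∨ q) is F. ✓
e: ¬q is F, □(¬p ∨ q) is F. ✗
f: ¬q is F, □(¬p ∨ q) is T. ✓
g: ¬q is F, □(¬p ∨ q) is F. ✗
h: ¬q is F, □(¬p ∨ q) is T. ✓
Satisfying worlds: {d, f, h}.
So ¬q ∨ □(¬p ∨ q) fails at the other 5 worlds.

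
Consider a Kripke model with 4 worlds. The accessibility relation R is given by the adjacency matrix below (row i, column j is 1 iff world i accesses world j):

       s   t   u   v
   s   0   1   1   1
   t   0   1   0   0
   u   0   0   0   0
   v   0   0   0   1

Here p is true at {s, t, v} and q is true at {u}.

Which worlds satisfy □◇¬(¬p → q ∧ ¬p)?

s: successors {t, u, v}; ◇¬(¬p → q ∧ ¬p) there: t:F, u:F, v:F. ✗
t: successors {t}; ◇¬(¬p → q ∧ ¬p) there: t:F. ✗
u: no successors, so □◇¬(¬p → q ∧ ¬p) holds vacuously. ✓
v: successors {v}; ◇¬(¬p → q ∧ ¬p) there: v:F. ✗

{u}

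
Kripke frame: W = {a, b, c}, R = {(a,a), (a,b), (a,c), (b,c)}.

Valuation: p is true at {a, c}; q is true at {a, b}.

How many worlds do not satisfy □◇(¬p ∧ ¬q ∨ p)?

a: successors {a, b, c}; ◇(¬p ∧ ¬q ∨ p) there: a:T, b:T, c:F. ✗
b: successors {c}; ◇(¬p ∧ ¬q ∨ p) there: c:F. ✗
c: no successors, so □◇(¬p ∧ ¬q ∨ p) holds vacuously. ✓
Satisfying worlds: {c}.
So □◇(¬p ∧ ¬q ∨ p) fails at the other 2 worlds.

2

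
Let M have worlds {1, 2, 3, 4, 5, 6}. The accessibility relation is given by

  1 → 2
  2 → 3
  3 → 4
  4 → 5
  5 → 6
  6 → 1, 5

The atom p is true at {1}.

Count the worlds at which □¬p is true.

1: successors {2}; ¬p there: 2:T. ✓
2: successors {3}; ¬p there: 3:T. ✓
3: successors {4}; ¬p there: 4:T. ✓
4: successors {5}; ¬p there: 5:T. ✓
5: successors {6}; ¬p there: 6:T. ✓
6: successors {1, 5}; ¬p there: 1:F, 5:T. ✗
Satisfying worlds: {1, 2, 3, 4, 5}.

5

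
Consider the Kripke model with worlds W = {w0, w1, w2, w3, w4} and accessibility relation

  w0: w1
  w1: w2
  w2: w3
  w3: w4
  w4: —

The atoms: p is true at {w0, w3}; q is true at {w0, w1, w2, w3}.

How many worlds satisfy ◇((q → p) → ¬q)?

3

w0: successors {w1}; (q → p) → ¬q there: w1:T. ✓
w1: successors {w2}; (q → p) → ¬q there: w2:T. ✓
w2: successors {w3}; (q → p) → ¬q there: w3:F. ✗
w3: successors {w4}; (q → p) → ¬q there: w4:T. ✓
w4: no successors, so ◇((q → p) → ¬q) fails. ✗
Satisfying worlds: {w0, w1, w3}.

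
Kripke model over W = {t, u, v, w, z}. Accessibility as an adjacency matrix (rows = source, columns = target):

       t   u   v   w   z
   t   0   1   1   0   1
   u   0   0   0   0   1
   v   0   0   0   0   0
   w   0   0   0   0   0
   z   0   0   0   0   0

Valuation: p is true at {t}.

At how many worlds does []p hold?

t: successors {u, v, z}; p there: u:F, v:F, z:F. ✗
u: successors {z}; p there: z:F. ✗
v: no successors, so []p holds vacuously. ✓
w: no successors, so []p holds vacuously. ✓
z: no successors, so []p holds vacuously. ✓
Satisfying worlds: {v, w, z}.

3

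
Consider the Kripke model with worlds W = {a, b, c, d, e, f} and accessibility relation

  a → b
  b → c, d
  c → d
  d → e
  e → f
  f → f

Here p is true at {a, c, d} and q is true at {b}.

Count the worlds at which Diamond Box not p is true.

a: successors {b}; Box not p there: b:F. ✗
b: successors {c, d}; Box not p there: c:F, d:T. ✓
c: successors {d}; Box not p there: d:T. ✓
d: successors {e}; Box not p there: e:T. ✓
e: successors {f}; Box not p there: f:T. ✓
f: successors {f}; Box not p there: f:T. ✓
Satisfying worlds: {b, c, d, e, f}.

5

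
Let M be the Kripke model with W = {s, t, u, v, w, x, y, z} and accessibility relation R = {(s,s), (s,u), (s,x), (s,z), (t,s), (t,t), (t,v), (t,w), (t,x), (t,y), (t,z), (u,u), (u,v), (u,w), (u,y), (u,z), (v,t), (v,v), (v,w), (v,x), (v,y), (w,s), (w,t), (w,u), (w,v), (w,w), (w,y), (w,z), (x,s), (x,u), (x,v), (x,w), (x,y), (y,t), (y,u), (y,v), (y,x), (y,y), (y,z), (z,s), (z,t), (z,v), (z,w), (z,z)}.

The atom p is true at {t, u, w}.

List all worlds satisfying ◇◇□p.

∅

s: successors {s, u, x, z}; ◇□p there: s:F, u:F, x:F, z:F. ✗
t: successors {s, t, v, w, x, y, z}; ◇□p there: s:F, t:F, v:F, w:F, x:F, y:F, z:F. ✗
u: successors {u, v, w, y, z}; ◇□p there: u:F, v:F, w:F, y:F, z:F. ✗
v: successors {t, v, w, x, y}; ◇□p there: t:F, v:F, w:F, x:F, y:F. ✗
w: successors {s, t, u, v, w, y, z}; ◇□p there: s:F, t:F, u:F, v:F, w:F, y:F, z:F. ✗
x: successors {s, u, v, w, y}; ◇□p there: s:F, u:F, v:F, w:F, y:F. ✗
y: successors {t, u, v, x, y, z}; ◇□p there: t:F, u:F, v:F, x:F, y:F, z:F. ✗
z: successors {s, t, v, w, z}; ◇□p there: s:F, t:F, v:F, w:F, z:F. ✗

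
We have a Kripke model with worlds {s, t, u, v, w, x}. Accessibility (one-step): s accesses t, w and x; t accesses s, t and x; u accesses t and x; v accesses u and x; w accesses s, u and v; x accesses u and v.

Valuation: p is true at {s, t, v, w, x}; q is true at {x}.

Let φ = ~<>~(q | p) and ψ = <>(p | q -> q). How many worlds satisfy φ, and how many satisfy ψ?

For ~<>~(q | p):
s: <>~(q | p) is F. ✓
t: <>~(q | p) is F. ✓
u: <>~(q | p) is F. ✓
v: <>~(q | p) is T. ✗
w: <>~(q | p) is T. ✗
x: <>~(q | p) is T. ✗
— 3 worlds.
For <>(p | q -> q):
s: successors {t, w, x}; p | q -> q there: t:F, w:F, x:T. ✓
t: successors {s, t, x}; p | q -> q there: s:F, t:F, x:T. ✓
u: successors {t, x}; p | q -> q there: t:F, x:T. ✓
v: successors {u, x}; p | q -> q there: u:T, x:T. ✓
w: successors {s, u, v}; p | q -> q there: s:F, u:T, v:F. ✓
x: successors {u, v}; p | q -> q there: u:T, v:F. ✓
— 6 worlds.

3 and 6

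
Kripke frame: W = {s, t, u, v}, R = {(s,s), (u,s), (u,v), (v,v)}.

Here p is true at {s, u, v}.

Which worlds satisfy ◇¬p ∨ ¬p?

{t}

s: ◇¬p is F, ¬p is F. ✗
t: ◇¬p is F, ¬p is T. ✓
u: ◇¬p is F, ¬p is F. ✗
v: ◇¬p is F, ¬p is F. ✗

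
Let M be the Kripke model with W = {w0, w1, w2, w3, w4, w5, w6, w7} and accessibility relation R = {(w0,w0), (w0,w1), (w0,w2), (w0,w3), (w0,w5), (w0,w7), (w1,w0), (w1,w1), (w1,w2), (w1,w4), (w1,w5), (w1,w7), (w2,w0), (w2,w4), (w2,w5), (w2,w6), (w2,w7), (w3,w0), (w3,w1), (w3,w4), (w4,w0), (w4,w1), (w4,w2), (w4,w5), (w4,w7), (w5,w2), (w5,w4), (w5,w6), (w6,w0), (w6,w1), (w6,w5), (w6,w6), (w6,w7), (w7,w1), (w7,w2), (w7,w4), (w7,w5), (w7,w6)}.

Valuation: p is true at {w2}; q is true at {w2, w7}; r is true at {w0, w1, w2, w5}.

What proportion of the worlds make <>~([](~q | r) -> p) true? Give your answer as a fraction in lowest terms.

3/4

w0: successors {w0, w1, w2, w3, w5, w7}; ~([](~q | r) -> p) there: w0:F, w1:F, w2:F, w3:T, w5:T, w7:T. ✓
w1: successors {w0, w1, w2, w4, w5, w7}; ~([](~q | r) -> p) there: w0:F, w1:F, w2:F, w4:F, w5:T, w7:T. ✓
w2: successors {w0, w4, w5, w6, w7}; ~([](~q | r) -> p) there: w0:F, w4:F, w5:T, w6:F, w7:T. ✓
w3: successors {w0, w1, w4}; ~([](~q | r) -> p) there: w0:F, w1:F, w4:F. ✗
w4: successors {w0, w1, w2, w5, w7}; ~([](~q | r) -> p) there: w0:F, w1:F, w2:F, w5:T, w7:T. ✓
w5: successors {w2, w4, w6}; ~([](~q | r) -> p) there: w2:F, w4:F, w6:F. ✗
w6: successors {w0, w1, w5, w6, w7}; ~([](~q | r) -> p) there: w0:F, w1:F, w5:T, w6:F, w7:T. ✓
w7: successors {w1, w2, w4, w5, w6}; ~([](~q | r) -> p) there: w1:F, w2:F, w4:F, w5:T, w6:F. ✓
That's 6 of 8 worlds, so 6/8 = 3/4.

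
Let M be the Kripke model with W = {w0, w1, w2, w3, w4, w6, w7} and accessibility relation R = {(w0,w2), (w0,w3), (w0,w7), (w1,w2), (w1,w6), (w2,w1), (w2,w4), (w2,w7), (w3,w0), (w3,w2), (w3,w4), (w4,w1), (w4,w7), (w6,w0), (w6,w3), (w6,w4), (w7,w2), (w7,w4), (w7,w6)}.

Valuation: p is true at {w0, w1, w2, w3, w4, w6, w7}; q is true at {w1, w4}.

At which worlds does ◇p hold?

{w0, w1, w2, w3, w4, w6, w7}

w0: successors {w2, w3, w7}; p there: w2:T, w3:T, w7:T. ✓
w1: successors {w2, w6}; p there: w2:T, w6:T. ✓
w2: successors {w1, w4, w7}; p there: w1:T, w4:T, w7:T. ✓
w3: successors {w0, w2, w4}; p there: w0:T, w2:T, w4:T. ✓
w4: successors {w1, w7}; p there: w1:T, w7:T. ✓
w6: successors {w0, w3, w4}; p there: w0:T, w3:T, w4:T. ✓
w7: successors {w2, w4, w6}; p there: w2:T, w4:T, w6:T. ✓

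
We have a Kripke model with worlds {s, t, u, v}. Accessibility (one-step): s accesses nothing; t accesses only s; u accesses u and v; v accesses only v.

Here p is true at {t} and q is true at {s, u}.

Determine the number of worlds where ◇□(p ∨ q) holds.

s: no successors, so ◇□(p ∨ q) fails. ✗
t: successors {s}; □(p ∨ q) there: s:T. ✓
u: successors {u, v}; □(p ∨ q) there: u:F, v:F. ✗
v: successors {v}; □(p ∨ q) there: v:F. ✗
Satisfying worlds: {t}.

1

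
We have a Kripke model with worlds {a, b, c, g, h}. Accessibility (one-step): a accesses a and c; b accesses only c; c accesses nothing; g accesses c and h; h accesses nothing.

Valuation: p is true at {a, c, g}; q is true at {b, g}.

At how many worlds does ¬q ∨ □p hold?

a: ¬q is T, □p is T. ✓
b: ¬q is F, □p is T. ✓
c: ¬q is T, □p is T. ✓
g: ¬q is F, □p is F. ✗
h: ¬q is T, □p is T. ✓
Satisfying worlds: {a, b, c, h}.

4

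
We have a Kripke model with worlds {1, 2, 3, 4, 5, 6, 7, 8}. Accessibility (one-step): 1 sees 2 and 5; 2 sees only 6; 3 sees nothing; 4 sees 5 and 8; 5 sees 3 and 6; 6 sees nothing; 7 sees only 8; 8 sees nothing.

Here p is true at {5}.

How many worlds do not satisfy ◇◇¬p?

6

1: successors {2, 5}; ◇¬p there: 2:T, 5:T. ✓
2: successors {6}; ◇¬p there: 6:F. ✗
3: no successors, so ◇◇¬p fails. ✗
4: successors {5, 8}; ◇¬p there: 5:T, 8:F. ✓
5: successors {3, 6}; ◇¬p there: 3:F, 6:F. ✗
6: no successors, so ◇◇¬p fails. ✗
7: successors {8}; ◇¬p there: 8:F. ✗
8: no successors, so ◇◇¬p fails. ✗
Satisfying worlds: {1, 4}.
So ◇◇¬p fails at the other 6 worlds.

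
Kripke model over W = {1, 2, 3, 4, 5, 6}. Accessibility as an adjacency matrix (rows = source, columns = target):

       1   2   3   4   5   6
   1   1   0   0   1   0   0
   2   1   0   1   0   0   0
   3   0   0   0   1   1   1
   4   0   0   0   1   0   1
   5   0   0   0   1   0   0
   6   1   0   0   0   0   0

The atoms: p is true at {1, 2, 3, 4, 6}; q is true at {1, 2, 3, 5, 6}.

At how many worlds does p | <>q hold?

1: p is T, <>q is T. ✓
2: p is T, <>q is T. ✓
3: p is T, <>q is T. ✓
4: p is T, <>q is T. ✓
5: p is F, <>q is F. ✗
6: p is T, <>q is T. ✓
Satisfying worlds: {1, 2, 3, 4, 6}.

5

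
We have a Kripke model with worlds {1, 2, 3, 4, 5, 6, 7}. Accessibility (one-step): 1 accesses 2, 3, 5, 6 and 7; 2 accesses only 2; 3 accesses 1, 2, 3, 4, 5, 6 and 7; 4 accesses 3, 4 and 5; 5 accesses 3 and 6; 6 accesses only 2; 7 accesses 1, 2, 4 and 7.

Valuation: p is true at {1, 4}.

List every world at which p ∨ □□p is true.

{1, 4}

1: p is T, □□p is F. ✓
2: p is F, □□p is F. ✗
3: p is F, □□p is F. ✗
4: p is T, □□p is F. ✓
5: p is F, □□p is F. ✗
6: p is F, □□p is F. ✗
7: p is F, □□p is F. ✗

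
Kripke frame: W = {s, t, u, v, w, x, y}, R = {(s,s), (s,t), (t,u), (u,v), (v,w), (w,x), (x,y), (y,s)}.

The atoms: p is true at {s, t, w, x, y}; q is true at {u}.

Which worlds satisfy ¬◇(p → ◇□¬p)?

{v, w, x}

s: ◇(p → ◇□¬p) is T. ✗
t: ◇(p → ◇□¬p) is T. ✗
u: ◇(p → ◇□¬p) is T. ✗
v: ◇(p → ◇□¬p) is F. ✓
w: ◇(p → ◇□¬p) is F. ✓
x: ◇(p → ◇□¬p) is F. ✓
y: ◇(p → ◇□¬p) is T. ✗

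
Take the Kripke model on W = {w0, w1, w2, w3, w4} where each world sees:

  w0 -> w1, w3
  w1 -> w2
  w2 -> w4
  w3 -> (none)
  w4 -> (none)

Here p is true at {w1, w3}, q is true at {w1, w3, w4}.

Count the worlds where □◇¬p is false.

w0: successors {w1, w3}; ◇¬p there: w1:T, w3:F. ✗
w1: successors {w2}; ◇¬p there: w2:T. ✓
w2: successors {w4}; ◇¬p there: w4:F. ✗
w3: no successors, so □◇¬p holds vacuously. ✓
w4: no successors, so □◇¬p holds vacuously. ✓
Satisfying worlds: {w1, w3, w4}.
So □◇¬p fails at the other 2 worlds.

2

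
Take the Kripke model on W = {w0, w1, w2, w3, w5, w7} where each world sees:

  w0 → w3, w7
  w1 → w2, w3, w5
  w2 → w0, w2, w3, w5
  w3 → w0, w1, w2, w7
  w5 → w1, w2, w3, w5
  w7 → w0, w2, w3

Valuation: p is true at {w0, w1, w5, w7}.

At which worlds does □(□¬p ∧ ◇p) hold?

∅

w0: successors {w3, w7}; □¬p ∧ ◇p there: w3:F, w7:F. ✗
w1: successors {w2, w3, w5}; □¬p ∧ ◇p there: w2:F, w3:F, w5:F. ✗
w2: successors {w0, w2, w3, w5}; □¬p ∧ ◇p there: w0:F, w2:F, w3:F, w5:F. ✗
w3: successors {w0, w1, w2, w7}; □¬p ∧ ◇p there: w0:F, w1:F, w2:F, w7:F. ✗
w5: successors {w1, w2, w3, w5}; □¬p ∧ ◇p there: w1:F, w2:F, w3:F, w5:F. ✗
w7: successors {w0, w2, w3}; □¬p ∧ ◇p there: w0:F, w2:F, w3:F. ✗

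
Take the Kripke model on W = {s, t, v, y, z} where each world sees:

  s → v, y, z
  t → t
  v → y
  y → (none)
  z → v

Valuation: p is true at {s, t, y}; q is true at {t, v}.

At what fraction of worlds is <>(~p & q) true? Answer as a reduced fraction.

2/5

s: successors {v, y, z}; ~p & q there: v:T, y:F, z:F. ✓
t: successors {t}; ~p & q there: t:F. ✗
v: successors {y}; ~p & q there: y:F. ✗
y: no successors, so <>(~p & q) fails. ✗
z: successors {v}; ~p & q there: v:T. ✓
That's 2 of 5 worlds, so 2/5.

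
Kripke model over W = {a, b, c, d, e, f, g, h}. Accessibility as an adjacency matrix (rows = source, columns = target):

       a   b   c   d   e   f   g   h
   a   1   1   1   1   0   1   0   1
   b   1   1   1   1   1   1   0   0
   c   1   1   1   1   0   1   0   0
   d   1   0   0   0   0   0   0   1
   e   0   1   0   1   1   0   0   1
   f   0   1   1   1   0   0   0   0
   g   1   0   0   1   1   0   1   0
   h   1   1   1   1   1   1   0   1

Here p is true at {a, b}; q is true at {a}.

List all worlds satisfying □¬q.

{e, f}

a: successors {a, b, c, d, f, h}; ¬q there: a:F, b:T, c:T, d:T, f:T, h:T. ✗
b: successors {a, b, c, d, e, f}; ¬q there: a:F, b:T, c:T, d:T, e:T, f:T. ✗
c: successors {a, b, c, d, f}; ¬q there: a:F, b:T, c:T, d:T, f:T. ✗
d: successors {a, h}; ¬q there: a:F, h:T. ✗
e: successors {b, d, e, h}; ¬q there: b:T, d:T, e:T, h:T. ✓
f: successors {b, c, d}; ¬q there: b:T, c:T, d:T. ✓
g: successors {a, d, e, g}; ¬q there: a:F, d:T, e:T, g:T. ✗
h: successors {a, b, c, d, e, f, h}; ¬q there: a:F, b:T, c:T, d:T, e:T, f:T, h:T. ✗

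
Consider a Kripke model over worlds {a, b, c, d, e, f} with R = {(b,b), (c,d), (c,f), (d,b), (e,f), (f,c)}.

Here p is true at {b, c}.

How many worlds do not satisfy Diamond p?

3

a: no successors, so Diamond p fails. ✗
b: successors {b}; p there: b:T. ✓
c: successors {d, f}; p there: d:F, f:F. ✗
d: successors {b}; p there: b:T. ✓
e: successors {f}; p there: f:F. ✗
f: successors {c}; p there: c:T. ✓
Satisfying worlds: {b, d, f}.
So Diamond p fails at the other 3 worlds.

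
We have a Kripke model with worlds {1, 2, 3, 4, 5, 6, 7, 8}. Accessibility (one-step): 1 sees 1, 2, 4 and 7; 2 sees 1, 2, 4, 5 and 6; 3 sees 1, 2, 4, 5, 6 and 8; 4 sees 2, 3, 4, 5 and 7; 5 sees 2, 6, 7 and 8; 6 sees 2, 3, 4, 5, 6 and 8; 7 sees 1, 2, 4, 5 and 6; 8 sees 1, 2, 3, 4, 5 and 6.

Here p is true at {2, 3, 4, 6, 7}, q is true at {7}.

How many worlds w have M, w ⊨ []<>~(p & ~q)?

1: successors {1, 2, 4, 7}; <>~(p & ~q) there: 1:T, 2:T, 4:T, 7:T. ✓
2: successors {1, 2, 4, 5, 6}; <>~(p & ~q) there: 1:T, 2:T, 4:T, 5:T, 6:T. ✓
3: successors {1, 2, 4, 5, 6, 8}; <>~(p & ~q) there: 1:T, 2:T, 4:T, 5:T, 6:T, 8:T. ✓
4: successors {2, 3, 4, 5, 7}; <>~(p & ~q) there: 2:T, 3:T, 4:T, 5:T, 7:T. ✓
5: successors {2, 6, 7, 8}; <>~(p & ~q) there: 2:T, 6:T, 7:T, 8:T. ✓
6: successors {2, 3, 4, 5, 6, 8}; <>~(p & ~q) there: 2:T, 3:T, 4:T, 5:T, 6:T, 8:T. ✓
7: successors {1, 2, 4, 5, 6}; <>~(p & ~q) there: 1:T, 2:T, 4:T, 5:T, 6:T. ✓
8: successors {1, 2, 3, 4, 5, 6}; <>~(p & ~q) there: 1:T, 2:T, 3:T, 4:T, 5:T, 6:T. ✓
Satisfying worlds: {1, 2, 3, 4, 5, 6, 7, 8}.

8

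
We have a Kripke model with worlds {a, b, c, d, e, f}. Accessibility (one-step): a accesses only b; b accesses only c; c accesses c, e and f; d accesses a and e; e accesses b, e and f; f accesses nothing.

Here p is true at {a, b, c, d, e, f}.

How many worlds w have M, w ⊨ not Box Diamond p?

2

a: Box Diamond p is T. ✗
b: Box Diamond p is T. ✗
c: Box Diamond p is F. ✓
d: Box Diamond p is T. ✗
e: Box Diamond p is F. ✓
f: Box Diamond p is T. ✗
Satisfying worlds: {c, e}.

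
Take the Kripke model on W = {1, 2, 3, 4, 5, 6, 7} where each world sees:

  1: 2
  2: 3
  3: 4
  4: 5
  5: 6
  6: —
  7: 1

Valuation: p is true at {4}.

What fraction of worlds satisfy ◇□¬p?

5/7

1: successors {2}; □¬p there: 2:T. ✓
2: successors {3}; □¬p there: 3:F. ✗
3: successors {4}; □¬p there: 4:T. ✓
4: successors {5}; □¬p there: 5:T. ✓
5: successors {6}; □¬p there: 6:T. ✓
6: no successors, so ◇□¬p fails. ✗
7: successors {1}; □¬p there: 1:T. ✓
That's 5 of 7 worlds, so 5/7.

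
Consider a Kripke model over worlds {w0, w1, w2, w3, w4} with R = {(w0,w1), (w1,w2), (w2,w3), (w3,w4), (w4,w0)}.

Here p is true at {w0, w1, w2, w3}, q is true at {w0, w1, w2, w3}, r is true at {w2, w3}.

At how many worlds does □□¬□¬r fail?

3

w0: successors {w1}; □¬□¬r there: w1:T. ✓
w1: successors {w2}; □¬□¬r there: w2:F. ✗
w2: successors {w3}; □¬□¬r there: w3:F. ✗
w3: successors {w4}; □¬□¬r there: w4:F. ✗
w4: successors {w0}; □¬□¬r there: w0:T. ✓
Satisfying worlds: {w0, w4}.
So □□¬□¬r fails at the other 3 worlds.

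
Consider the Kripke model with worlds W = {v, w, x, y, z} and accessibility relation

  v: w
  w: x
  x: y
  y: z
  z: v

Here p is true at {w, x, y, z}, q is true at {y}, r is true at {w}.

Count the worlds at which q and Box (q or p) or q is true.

v: q and Box (q or p) is F, q is F. ✗
w: q and Box (q or p) is F, q is F. ✗
x: q and Box (q or p) is F, q is F. ✗
y: q and Box (q or p) is T, q is T. ✓
z: q and Box (q or p) is F, q is F. ✗
Satisfying worlds: {y}.

1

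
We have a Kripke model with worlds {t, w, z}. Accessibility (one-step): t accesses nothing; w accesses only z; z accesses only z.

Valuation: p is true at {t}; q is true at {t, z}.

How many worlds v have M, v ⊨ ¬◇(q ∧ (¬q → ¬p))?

t: ◇(q ∧ (¬q → ¬p)) is F. ✓
w: ◇(q ∧ (¬q → ¬p)) is T. ✗
z: ◇(q ∧ (¬q → ¬p)) is T. ✗
Satisfying worlds: {t}.

1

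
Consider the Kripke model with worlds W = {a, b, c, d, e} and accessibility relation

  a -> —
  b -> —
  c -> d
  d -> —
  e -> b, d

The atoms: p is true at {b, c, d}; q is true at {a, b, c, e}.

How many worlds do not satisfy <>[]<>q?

a: no successors, so <>[]<>q fails. ✗
b: no successors, so <>[]<>q fails. ✗
c: successors {d}; []<>q there: d:T. ✓
d: no successors, so <>[]<>q fails. ✗
e: successors {b, d}; []<>q there: b:T, d:T. ✓
Satisfying worlds: {c, e}.
So <>[]<>q fails at the other 3 worlds.

3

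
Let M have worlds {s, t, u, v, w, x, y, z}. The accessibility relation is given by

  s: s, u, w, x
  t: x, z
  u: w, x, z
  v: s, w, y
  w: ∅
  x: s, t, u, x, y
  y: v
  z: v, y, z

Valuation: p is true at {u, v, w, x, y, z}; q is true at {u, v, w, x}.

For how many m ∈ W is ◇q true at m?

7

s: successors {s, u, w, x}; q there: s:F, u:T, w:T, x:T. ✓
t: successors {x, z}; q there: x:T, z:F. ✓
u: successors {w, x, z}; q there: w:T, x:T, z:F. ✓
v: successors {s, w, y}; q there: s:F, w:T, y:F. ✓
w: no successors, so ◇q fails. ✗
x: successors {s, t, u, x, y}; q there: s:F, t:F, u:T, x:T, y:F. ✓
y: successors {v}; q there: v:T. ✓
z: successors {v, y, z}; q there: v:T, y:F, z:F. ✓
Satisfying worlds: {s, t, u, v, x, y, z}.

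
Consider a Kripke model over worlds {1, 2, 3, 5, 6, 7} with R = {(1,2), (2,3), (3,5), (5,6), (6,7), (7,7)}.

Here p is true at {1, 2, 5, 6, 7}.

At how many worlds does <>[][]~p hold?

1: successors {2}; [][]~p there: 2:F. ✗
2: successors {3}; [][]~p there: 3:F. ✗
3: successors {5}; [][]~p there: 5:F. ✗
5: successors {6}; [][]~p there: 6:F. ✗
6: successors {7}; [][]~p there: 7:F. ✗
7: successors {7}; [][]~p there: 7:F. ✗
Satisfying worlds: ∅.

0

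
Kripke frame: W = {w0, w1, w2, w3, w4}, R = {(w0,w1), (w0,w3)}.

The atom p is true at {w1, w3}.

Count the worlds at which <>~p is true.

w0: successors {w1, w3}; ~p there: w1:F, w3:F. ✗
w1: no successors, so <>~p fails. ✗
w2: no successors, so <>~p fails. ✗
w3: no successors, so <>~p fails. ✗
w4: no successors, so <>~p fails. ✗
Satisfying worlds: ∅.

0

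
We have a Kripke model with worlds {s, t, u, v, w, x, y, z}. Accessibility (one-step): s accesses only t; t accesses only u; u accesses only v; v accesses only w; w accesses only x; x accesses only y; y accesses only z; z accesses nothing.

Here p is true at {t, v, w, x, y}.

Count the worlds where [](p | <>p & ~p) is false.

1

s: successors {t}; p | <>p & ~p there: t:T. ✓
t: successors {u}; p | <>p & ~p there: u:T. ✓
u: successors {v}; p | <>p & ~p there: v:T. ✓
v: successors {w}; p | <>p & ~p there: w:T. ✓
w: successors {x}; p | <>p & ~p there: x:T. ✓
x: successors {y}; p | <>p & ~p there: y:T. ✓
y: successors {z}; p | <>p & ~p there: z:F. ✗
z: no successors, so [](p | <>p & ~p) holds vacuously. ✓
Satisfying worlds: {s, t, u, v, w, x, z}.
So [](p | <>p & ~p) fails at the other 1 world.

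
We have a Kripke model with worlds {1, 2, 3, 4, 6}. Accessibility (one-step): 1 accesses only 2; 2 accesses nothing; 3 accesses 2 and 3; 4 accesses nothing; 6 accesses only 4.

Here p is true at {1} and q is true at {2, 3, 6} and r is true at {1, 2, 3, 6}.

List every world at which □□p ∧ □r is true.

1: □□p is T, □r is T. ✓
2: □□p is T, □r is T. ✓
3: □□p is F, □r is T. ✗
4: □□p is T, □r is T. ✓
6: □□p is T, □r is F. ✗

{1, 2, 4}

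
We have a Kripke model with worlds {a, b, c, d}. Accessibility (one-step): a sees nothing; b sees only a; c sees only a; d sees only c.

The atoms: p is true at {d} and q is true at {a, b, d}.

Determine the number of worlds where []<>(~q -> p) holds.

a: no successors, so []<>(~q -> p) holds vacuously. ✓
b: successors {a}; <>(~q -> p) there: a:F. ✗
c: successors {a}; <>(~q -> p) there: a:F. ✗
d: successors {c}; <>(~q -> p) there: c:T. ✓
Satisfying worlds: {a, d}.

2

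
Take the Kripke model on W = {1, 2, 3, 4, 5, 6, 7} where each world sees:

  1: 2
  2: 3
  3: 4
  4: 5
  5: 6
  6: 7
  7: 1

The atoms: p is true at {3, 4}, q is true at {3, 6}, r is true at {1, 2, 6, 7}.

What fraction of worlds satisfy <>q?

1: successors {2}; q there: 2:F. ✗
2: successors {3}; q there: 3:T. ✓
3: successors {4}; q there: 4:F. ✗
4: successors {5}; q there: 5:F. ✗
5: successors {6}; q there: 6:T. ✓
6: successors {7}; q there: 7:F. ✗
7: successors {1}; q there: 1:F. ✗
That's 2 of 7 worlds, so 2/7.

2/7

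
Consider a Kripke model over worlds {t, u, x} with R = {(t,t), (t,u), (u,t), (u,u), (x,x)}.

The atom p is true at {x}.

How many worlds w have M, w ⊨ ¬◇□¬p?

t: ◇□¬p is T. ✗
u: ◇□¬p is T. ✗
x: ◇□¬p is F. ✓
Satisfying worlds: {x}.

1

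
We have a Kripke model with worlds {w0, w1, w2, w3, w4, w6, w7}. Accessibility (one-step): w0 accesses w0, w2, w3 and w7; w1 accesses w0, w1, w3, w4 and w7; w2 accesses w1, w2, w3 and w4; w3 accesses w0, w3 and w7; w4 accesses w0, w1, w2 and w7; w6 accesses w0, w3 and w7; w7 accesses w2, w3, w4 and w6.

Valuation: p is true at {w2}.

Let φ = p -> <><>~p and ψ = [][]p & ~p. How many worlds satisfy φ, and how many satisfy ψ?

7 and 0

For p -> <><>~p:
w0: p is F, <><>~p is T. ✓
w1: p is F, <><>~p is T. ✓
w2: p is T, <><>~p is T. ✓
w3: p is F, <><>~p is T. ✓
w4: p is F, <><>~p is T. ✓
w6: p is F, <><>~p is T. ✓
w7: p is F, <><>~p is T. ✓
— 7 worlds.
For [][]p & ~p:
w0: [][]p is F, ~p is T. ✗
w1: [][]p is F, ~p is T. ✗
w2: [][]p is F, ~p is F. ✗
w3: [][]p is F, ~p is T. ✗
w4: [][]p is F, ~p is T. ✗
w6: [][]p is F, ~p is T. ✗
w7: [][]p is F, ~p is T. ✗
— 0 worlds.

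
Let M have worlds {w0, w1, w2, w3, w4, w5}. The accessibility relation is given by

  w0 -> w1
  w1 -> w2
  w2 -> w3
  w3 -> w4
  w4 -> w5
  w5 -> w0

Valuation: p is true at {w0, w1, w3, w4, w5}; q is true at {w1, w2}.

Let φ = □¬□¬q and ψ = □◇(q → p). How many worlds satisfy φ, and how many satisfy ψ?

2 and 5

For □¬□¬q:
w0: successors {w1}; ¬□¬q there: w1:T. ✓
w1: successors {w2}; ¬□¬q there: w2:F. ✗
w2: successors {w3}; ¬□¬q there: w3:F. ✗
w3: successors {w4}; ¬□¬q there: w4:F. ✗
w4: successors {w5}; ¬□¬q there: w5:F. ✗
w5: successors {w0}; ¬□¬q there: w0:T. ✓
— 2 worlds.
For □◇(q → p):
w0: successors {w1}; ◇(q → p) there: w1:F. ✗
w1: successors {w2}; ◇(q → p) there: w2:T. ✓
w2: successors {w3}; ◇(q → p) there: w3:T. ✓
w3: successors {w4}; ◇(q → p) there: w4:T. ✓
w4: successors {w5}; ◇(q → p) there: w5:T. ✓
w5: successors {w0}; ◇(q → p) there: w0:T. ✓
— 5 worlds.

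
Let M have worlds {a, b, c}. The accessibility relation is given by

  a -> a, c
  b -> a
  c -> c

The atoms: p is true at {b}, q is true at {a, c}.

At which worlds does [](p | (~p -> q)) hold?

{a, b, c}

a: successors {a, c}; p | (~p -> q) there: a:T, c:T. ✓
b: successors {a}; p | (~p -> q) there: a:T. ✓
c: successors {c}; p | (~p -> q) there: c:T. ✓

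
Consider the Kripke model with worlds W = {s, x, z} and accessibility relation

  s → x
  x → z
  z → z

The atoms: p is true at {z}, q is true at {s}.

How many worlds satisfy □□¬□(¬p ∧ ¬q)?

s: successors {x}; □¬□(¬p ∧ ¬q) there: x:T. ✓
x: successors {z}; □¬□(¬p ∧ ¬q) there: z:T. ✓
z: successors {z}; □¬□(¬p ∧ ¬q) there: z:T. ✓
Satisfying worlds: {s, x, z}.

3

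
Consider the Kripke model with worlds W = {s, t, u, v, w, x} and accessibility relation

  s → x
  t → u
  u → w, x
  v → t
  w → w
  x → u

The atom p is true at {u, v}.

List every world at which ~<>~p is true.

s: <>~p is T. ✗
t: <>~p is F. ✓
u: <>~p is T. ✗
v: <>~p is T. ✗
w: <>~p is T. ✗
x: <>~p is F. ✓

{t, x}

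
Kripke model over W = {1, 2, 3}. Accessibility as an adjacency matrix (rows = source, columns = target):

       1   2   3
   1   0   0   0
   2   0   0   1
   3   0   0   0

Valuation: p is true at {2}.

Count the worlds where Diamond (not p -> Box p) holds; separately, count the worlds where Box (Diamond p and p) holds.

1 and 2

For Diamond (not p -> Box p):
1: no successors, so Diamond (not p -> Box p) fails. ✗
2: successors {3}; not p -> Box p there: 3:T. ✓
3: no successors, so Diamond (not p -> Box p) fails. ✗
— 1 world.
For Box (Diamond p and p):
1: no successors, so Box (Diamond p and p) holds vacuously. ✓
2: successors {3}; Diamond p and p there: 3:F. ✗
3: no successors, so Box (Diamond p and p) holds vacuously. ✓
— 2 worlds.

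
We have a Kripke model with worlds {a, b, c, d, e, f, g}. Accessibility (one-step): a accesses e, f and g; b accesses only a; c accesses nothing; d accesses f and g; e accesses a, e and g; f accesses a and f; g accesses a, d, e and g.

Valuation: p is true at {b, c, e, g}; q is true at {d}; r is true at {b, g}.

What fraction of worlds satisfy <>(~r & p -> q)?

a: successors {e, f, g}; ~r & p -> q there: e:F, f:T, g:T. ✓
b: successors {a}; ~r & p -> q there: a:T. ✓
c: no successors, so <>(~r & p -> q) fails. ✗
d: successors {f, g}; ~r & p -> q there: f:T, g:T. ✓
e: successors {a, e, g}; ~r & p -> q there: a:T, e:F, g:T. ✓
f: successors {a, f}; ~r & p -> q there: a:T, f:T. ✓
g: successors {a, d, e, g}; ~r & p -> q there: a:T, d:T, e:F, g:T. ✓
That's 6 of 7 worlds, so 6/7.

6/7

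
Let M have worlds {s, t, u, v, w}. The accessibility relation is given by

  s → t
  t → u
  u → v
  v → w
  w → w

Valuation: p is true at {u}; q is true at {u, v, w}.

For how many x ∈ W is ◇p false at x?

4

s: successors {t}; p there: t:F. ✗
t: successors {u}; p there: u:T. ✓
u: successors {v}; p there: v:F. ✗
v: successors {w}; p there: w:F. ✗
w: successors {w}; p there: w:F. ✗
Satisfying worlds: {t}.
So ◇p fails at the other 4 worlds.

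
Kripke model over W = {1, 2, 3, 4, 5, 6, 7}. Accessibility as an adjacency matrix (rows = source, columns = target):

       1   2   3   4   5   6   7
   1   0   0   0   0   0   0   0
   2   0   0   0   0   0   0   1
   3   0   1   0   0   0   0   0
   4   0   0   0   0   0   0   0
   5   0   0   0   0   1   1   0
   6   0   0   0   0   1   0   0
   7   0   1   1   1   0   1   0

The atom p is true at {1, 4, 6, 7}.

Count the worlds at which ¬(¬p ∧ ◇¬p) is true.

5

1: ¬p ∧ ◇¬p is F. ✓
2: ¬p ∧ ◇¬p is F. ✓
3: ¬p ∧ ◇¬p is T. ✗
4: ¬p ∧ ◇¬p is F. ✓
5: ¬p ∧ ◇¬p is T. ✗
6: ¬p ∧ ◇¬p is F. ✓
7: ¬p ∧ ◇¬p is F. ✓
Satisfying worlds: {1, 2, 4, 6, 7}.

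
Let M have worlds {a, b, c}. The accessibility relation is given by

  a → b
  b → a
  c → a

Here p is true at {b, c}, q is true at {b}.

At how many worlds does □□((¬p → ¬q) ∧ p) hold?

2

a: successors {b}; □((¬p → ¬q) ∧ p) there: b:F. ✗
b: successors {a}; □((¬p → ¬q) ∧ p) there: a:T. ✓
c: successors {a}; □((¬p → ¬q) ∧ p) there: a:T. ✓
Satisfying worlds: {b, c}.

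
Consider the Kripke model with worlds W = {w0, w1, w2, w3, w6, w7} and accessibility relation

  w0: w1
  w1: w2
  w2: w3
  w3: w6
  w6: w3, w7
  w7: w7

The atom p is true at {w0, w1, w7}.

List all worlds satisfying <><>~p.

w0: successors {w1}; <>~p there: w1:T. ✓
w1: successors {w2}; <>~p there: w2:T. ✓
w2: successors {w3}; <>~p there: w3:T. ✓
w3: successors {w6}; <>~p there: w6:T. ✓
w6: successors {w3, w7}; <>~p there: w3:T, w7:F. ✓
w7: successors {w7}; <>~p there: w7:F. ✗

{w0, w1, w2, w3, w6}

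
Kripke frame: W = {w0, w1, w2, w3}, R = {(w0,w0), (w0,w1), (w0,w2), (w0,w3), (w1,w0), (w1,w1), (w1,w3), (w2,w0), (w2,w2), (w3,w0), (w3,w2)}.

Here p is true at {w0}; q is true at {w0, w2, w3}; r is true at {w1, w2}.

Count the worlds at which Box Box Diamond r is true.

w0: successors {w0, w1, w2, w3}; Box Diamond r there: w0:T, w1:T, w2:T, w3:T. ✓
w1: successors {w0, w1, w3}; Box Diamond r there: w0:T, w1:T, w3:T. ✓
w2: successors {w0, w2}; Box Diamond r there: w0:T, w2:T. ✓
w3: successors {w0, w2}; Box Diamond r there: w0:T, w2:T. ✓
Satisfying worlds: {w0, w1, w2, w3}.

4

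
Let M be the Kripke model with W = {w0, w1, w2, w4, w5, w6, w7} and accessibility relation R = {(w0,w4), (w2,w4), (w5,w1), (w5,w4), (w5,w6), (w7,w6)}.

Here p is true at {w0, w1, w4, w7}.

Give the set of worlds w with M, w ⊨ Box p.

{w0, w1, w2, w4, w6}

w0: successors {w4}; p there: w4:T. ✓
w1: no successors, so Box p holds vacuously. ✓
w2: successors {w4}; p there: w4:T. ✓
w4: no successors, so Box p holds vacuously. ✓
w5: successors {w1, w4, w6}; p there: w1:T, w4:T, w6:F. ✗
w6: no successors, so Box p holds vacuously. ✓
w7: successors {w6}; p there: w6:F. ✗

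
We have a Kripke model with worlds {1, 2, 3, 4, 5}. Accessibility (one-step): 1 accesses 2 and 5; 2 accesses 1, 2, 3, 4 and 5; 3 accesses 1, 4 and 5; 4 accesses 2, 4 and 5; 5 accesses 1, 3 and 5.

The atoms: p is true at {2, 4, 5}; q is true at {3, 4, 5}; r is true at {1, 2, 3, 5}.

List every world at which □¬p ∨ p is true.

1: □¬p is F, p is F. ✗
2: □¬p is F, p is T. ✓
3: □¬p is F, p is F. ✗
4: □¬p is F, p is T. ✓
5: □¬p is F, p is T. ✓

{2, 4, 5}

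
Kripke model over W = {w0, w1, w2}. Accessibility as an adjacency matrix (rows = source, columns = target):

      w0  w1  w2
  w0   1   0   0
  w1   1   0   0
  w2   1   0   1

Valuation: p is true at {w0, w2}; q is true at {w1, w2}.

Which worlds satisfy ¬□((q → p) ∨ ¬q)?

w0: □((q → p) ∨ ¬q) is T. ✗
w1: □((q → p) ∨ ¬q) is T. ✗
w2: □((q → p) ∨ ¬q) is T. ✗

∅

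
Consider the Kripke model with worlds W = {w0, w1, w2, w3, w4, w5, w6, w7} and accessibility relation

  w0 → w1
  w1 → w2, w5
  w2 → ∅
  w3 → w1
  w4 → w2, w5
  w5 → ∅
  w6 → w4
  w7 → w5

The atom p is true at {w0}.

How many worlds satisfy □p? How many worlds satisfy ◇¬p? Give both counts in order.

2 and 6

For □p:
w0: successors {w1}; p there: w1:F. ✗
w1: successors {w2, w5}; p there: w2:F, w5:F. ✗
w2: no successors, so □p holds vacuously. ✓
w3: successors {w1}; p there: w1:F. ✗
w4: successors {w2, w5}; p there: w2:F, w5:F. ✗
w5: no successors, so □p holds vacuously. ✓
w6: successors {w4}; p there: w4:F. ✗
w7: successors {w5}; p there: w5:F. ✗
— 2 worlds.
For ◇¬p:
w0: successors {w1}; ¬p there: w1:T. ✓
w1: successors {w2, w5}; ¬p there: w2:T, w5:T. ✓
w2: no successors, so ◇¬p fails. ✗
w3: successors {w1}; ¬p there: w1:T. ✓
w4: successors {w2, w5}; ¬p there: w2:T, w5:T. ✓
w5: no successors, so ◇¬p fails. ✗
w6: successors {w4}; ¬p there: w4:T. ✓
w7: successors {w5}; ¬p there: w5:T. ✓
— 6 worlds.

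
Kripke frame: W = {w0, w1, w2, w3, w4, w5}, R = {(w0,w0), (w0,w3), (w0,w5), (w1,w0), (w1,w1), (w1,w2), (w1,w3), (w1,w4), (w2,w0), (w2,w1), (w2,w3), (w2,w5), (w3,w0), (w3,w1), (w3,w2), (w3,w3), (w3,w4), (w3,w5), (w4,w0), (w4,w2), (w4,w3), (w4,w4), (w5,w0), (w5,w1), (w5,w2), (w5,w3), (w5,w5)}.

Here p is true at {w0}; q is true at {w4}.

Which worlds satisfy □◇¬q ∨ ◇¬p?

w0: □◇¬q is T, ◇¬p is T. ✓
w1: □◇¬q is T, ◇¬p is T. ✓
w2: □◇¬q is T, ◇¬p is T. ✓
w3: □◇¬q is T, ◇¬p is T. ✓
w4: □◇¬q is T, ◇¬p is T. ✓
w5: □◇¬q is T, ◇¬p is T. ✓

{w0, w1, w2, w3, w4, w5}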